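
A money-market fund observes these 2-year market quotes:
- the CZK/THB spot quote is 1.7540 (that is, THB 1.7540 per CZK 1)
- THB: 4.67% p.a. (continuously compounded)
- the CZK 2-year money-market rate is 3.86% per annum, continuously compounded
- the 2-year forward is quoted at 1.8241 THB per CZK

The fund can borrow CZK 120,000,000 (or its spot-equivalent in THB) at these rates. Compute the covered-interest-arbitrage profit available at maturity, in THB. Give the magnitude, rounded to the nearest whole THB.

T = 2 years.
Route A — deposit CZK, sell forward: 120,000,000 × 1.08025810641 × 1.8241 = THB 236,459,857.43.
Route B — convert at spot, deposit THB: 120,000,000 × 1.7540 × 1.09790080777 = THB 231,086,162.02.
The quoted forward overvalues CZK, so borrow THB, buy CZK at spot, deposit the CZK at 3.86%, and sell the proceeds forward at 1.8241.
Profit = 236,459,857.43 − 231,086,162.02 = THB 5,373,695.

THB 5,373,695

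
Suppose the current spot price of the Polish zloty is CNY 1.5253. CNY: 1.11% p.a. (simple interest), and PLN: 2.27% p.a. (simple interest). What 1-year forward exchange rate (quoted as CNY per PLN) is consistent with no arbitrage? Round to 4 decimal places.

1.5080

T = 1 year.
Growth of 1 CNY over T: 1 + 0.0111×1 = 1.011100.
Growth of 1 PLN over T: 1 + 0.0227×1 = 1.022700.
CIP: F = S · (grow CNY)/(grow PLN) = 1.5253 × 1.011100/1.022700 = 1.507999 CNY per PLN.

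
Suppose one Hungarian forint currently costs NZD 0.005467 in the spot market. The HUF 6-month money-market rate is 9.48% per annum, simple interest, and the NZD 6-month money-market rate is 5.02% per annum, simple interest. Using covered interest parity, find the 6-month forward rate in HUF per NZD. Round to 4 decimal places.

T = 6/12 years.
NZD accumulates by 1 + 0.0502×6/12 = 1.025100.
HUF accumulates by 1 + 0.0948×6/12 = 1.047400.
So F = 0.005467 × 1.025100 / 1.047400 = 0.00535060311 (NZD/HUF).
Invert for HUF per NZD: 1 / 0.00535060311 = 186.8948.

186.8948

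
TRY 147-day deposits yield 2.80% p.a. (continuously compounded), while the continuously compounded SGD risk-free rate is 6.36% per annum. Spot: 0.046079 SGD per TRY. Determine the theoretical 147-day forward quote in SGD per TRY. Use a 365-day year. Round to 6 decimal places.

T = 147/365 years.
SGD accumulates by e^(0.0636×147/365) = 1.0259451.
TRY accumulates by e^(0.0280×147/365) = 1.0113405.
CIP: F = S · (grow SGD)/(grow TRY) = 0.046079 × 1.0259451/1.0113405 = 0.04674442 SGD per TRY.

0.046744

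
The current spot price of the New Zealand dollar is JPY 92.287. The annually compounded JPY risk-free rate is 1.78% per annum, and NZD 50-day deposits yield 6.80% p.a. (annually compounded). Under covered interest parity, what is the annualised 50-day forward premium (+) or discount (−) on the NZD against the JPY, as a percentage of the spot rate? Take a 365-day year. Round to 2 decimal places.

T = 50/365 years.
F = S · g_JPY/g_NZD = 92.287 × 1.0024198/1.0090527 = 91.680361.
Annualised premium = (F − S)/S × (1/T) = (91.680361 − 92.287)/92.287 ÷ (50/365) = -4.80%.

-4.80%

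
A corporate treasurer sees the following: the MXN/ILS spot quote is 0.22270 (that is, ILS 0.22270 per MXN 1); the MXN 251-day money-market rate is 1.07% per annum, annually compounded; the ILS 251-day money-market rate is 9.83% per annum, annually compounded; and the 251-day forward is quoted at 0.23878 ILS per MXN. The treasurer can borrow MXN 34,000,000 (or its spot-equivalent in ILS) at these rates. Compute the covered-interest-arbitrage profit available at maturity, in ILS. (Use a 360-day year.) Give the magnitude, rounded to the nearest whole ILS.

T = 251/360 years.
Keep in MXN, deliver into the forward: 34,000,000·1.007448249·0.23878 = ILS 8,178,988.76.
Swap to ILS now, deposit: 34,000,000·0.22270·1.067558234 = ILS 8,083,337.44.
The quoted forward overvalues MXN, so borrow ILS, buy MXN at spot, deposit the MXN at 1.07%, and sell the proceeds forward at 0.23878.
Arbitrage profit = |8,178,988.76 − 8,083,337.44| = ILS 95,651.

ILS 95,651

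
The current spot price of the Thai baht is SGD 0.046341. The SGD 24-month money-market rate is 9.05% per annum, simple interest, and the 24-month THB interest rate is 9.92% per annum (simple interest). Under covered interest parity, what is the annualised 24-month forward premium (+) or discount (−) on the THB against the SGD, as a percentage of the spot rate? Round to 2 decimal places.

-0.73%

T = 2 years.
CIP forward (SGD per THB) = 0.046341 × 1.181000/1.198400 = 0.045668158.
(F − S)/S ÷ T = (0.045668158 − 0.046341)/0.046341/2 = -0.007260 → -0.73%.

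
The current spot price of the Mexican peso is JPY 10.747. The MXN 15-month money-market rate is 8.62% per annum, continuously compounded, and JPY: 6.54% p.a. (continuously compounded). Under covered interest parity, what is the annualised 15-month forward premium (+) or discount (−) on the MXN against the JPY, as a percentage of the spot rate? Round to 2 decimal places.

T = 15/12 years.
CIP forward (JPY per MXN) = 10.747 × 1.0851845/1.1137693 = 10.471179.
Annualised premium = (F − S)/S × (1/T) = (10.471179 − 10.747)/10.747 ÷ (15/12) = -2.05%.

-2.05%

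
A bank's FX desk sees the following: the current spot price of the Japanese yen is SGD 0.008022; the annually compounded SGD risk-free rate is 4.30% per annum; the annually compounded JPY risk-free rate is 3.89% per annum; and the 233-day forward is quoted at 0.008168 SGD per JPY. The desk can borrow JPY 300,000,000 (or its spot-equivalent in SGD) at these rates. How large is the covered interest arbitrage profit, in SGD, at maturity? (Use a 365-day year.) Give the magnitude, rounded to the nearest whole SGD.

T = 233/365 years.
Route A — deposit JPY, sell forward: 300,000,000 × 1.024660402 × 0.008168 = SGD 2,510,827.85.
Route B — convert at spot, deposit SGD: 300,000,000 × 0.008022 × 1.02723995 = SGD 2,472,155.66.
The quoted forward overvalues JPY, so borrow SGD, buy JPY at spot, deposit the JPY at 3.89%, and sell the proceeds forward at 0.008168.
Arbitrage profit = |2,510,827.85 − 2,472,155.66| = SGD 38,672.

SGD 38,672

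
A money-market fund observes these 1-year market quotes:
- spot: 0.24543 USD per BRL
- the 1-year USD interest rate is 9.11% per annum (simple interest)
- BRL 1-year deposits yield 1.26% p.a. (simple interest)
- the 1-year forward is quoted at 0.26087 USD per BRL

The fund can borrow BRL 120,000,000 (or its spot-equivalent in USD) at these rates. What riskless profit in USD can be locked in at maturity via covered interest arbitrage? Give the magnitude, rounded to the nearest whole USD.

T = 1 year.
Keep in BRL, deliver into the forward: 120,000,000·1.012600·0.26087 = USD 31,698,835.44.
Swap to USD now, deposit: 120,000,000·0.24543·1.091100 = USD 32,134,640.76.
The quoted forward undervalues BRL, so borrow BRL, convert to USD at spot, deposit the USD at 9.11%, and buy BRL forward at 0.26087 to cover the loan.
Arbitrage profit = |31,698,835.44 − 32,134,640.76| = USD 435,805.

USD 435,805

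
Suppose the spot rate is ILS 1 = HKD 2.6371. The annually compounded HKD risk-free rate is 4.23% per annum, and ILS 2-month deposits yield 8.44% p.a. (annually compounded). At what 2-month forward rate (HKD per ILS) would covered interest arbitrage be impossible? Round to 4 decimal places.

T = 2/12 years.
Growth of 1 HKD over T: (1 + 0.0423)^(2/12) = 1.0069289.
ILS accumulates by (1 + 0.0844)^(2/12) = 1.0135961.
CIP: F = S · (grow HKD)/(grow ILS) = 2.6371 × 1.0069289/1.0135961 = 2.619754 HKD per ILS.

2.6198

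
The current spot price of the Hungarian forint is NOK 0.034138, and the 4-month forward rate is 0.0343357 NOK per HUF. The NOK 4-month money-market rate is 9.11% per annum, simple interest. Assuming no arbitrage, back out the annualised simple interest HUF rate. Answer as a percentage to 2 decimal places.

T = 4/12 years.
By CIP, F/S equals the NOK-to-HUF growth ratio: 0.0343357/0.034138 = 1.0057912.
NOK growth factor: 1 + 0.0911×4/12 = 1.0303667.
Hence g_HUF = 1.024434.
(1.024434 − 1)/T = 0.073302, i.e. 7.33%.

7.33%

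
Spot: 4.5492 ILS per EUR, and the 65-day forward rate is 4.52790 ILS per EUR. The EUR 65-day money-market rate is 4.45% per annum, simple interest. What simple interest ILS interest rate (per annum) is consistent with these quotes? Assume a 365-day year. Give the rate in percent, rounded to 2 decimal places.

T = 65/365 years.
By CIP, F/S equals the ILS-to-EUR growth ratio: 4.5279/4.5492 = 0.9953179.
EUR growth factor: 1 + 0.0445×65/365 = 1.0079247.
That pins the ILS growth at 1.0032055.
r = (1.0032055 − 1)/(65/365) = 0.018000 → 1.80%.

1.80%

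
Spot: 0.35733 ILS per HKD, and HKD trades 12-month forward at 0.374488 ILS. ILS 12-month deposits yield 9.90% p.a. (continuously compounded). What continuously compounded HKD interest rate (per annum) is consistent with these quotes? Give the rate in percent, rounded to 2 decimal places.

5.21%

T = 1 year.
CIP gives F = S · g_ILS/g_HKD, so g_ILS/g_HKD = 0.374488/0.35733 = 1.0480172.
The ILS side grows by e^(0.0990×1) = 1.1040663.
That pins the HKD growth at 1.0534811.
Take logs: ln 1.0534811 / 1 = 0.052100, so 5.21%.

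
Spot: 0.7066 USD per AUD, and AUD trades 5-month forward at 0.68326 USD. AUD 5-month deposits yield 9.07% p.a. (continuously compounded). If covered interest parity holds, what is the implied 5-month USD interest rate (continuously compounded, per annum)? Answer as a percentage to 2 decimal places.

1.01%

T = 5/12 years.
CIP gives F = S · g_USD/g_AUD, so g_USD/g_AUD = 0.68326/0.7066 = 0.9669686.
The AUD side grows by e^(0.0907×5/12) = 1.0385149.
So the USD growth factor = 1.0042113.
r = ln(1.0042113)/(5/12) = 0.010086 → 1.01%.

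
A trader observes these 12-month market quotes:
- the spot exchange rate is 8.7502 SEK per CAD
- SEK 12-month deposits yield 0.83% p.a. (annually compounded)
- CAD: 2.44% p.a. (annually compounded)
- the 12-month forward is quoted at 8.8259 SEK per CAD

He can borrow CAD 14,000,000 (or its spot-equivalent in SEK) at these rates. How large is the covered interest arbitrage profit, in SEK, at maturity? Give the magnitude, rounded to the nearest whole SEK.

SEK 3,057,954

T = 1 year.
Keep in CAD, deliver into the forward: 14,000,000·1.024400·8.8259 = SEK 126,577,527.44.
Swap to SEK now, deposit: 14,000,000·8.7502·1.008300 = SEK 123,519,573.24.
The quoted forward overvalues CAD, so borrow SEK, buy CAD at spot, deposit the CAD at 2.44%, and sell the proceeds forward at 8.8259.
Profit = 126,577,527.44 − 123,519,573.24 = SEK 3,057,954.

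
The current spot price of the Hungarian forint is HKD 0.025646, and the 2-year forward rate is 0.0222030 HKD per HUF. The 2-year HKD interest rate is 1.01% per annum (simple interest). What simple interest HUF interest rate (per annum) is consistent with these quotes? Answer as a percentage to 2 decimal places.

T = 2 years.
CIP gives F = S · g_HKD/g_HUF, so g_HKD/g_HUF = 0.022203/0.025646 = 0.8657490.
HKD growth factor: 1 + 0.0101×2 = 1.020200.
That pins the HUF growth at 1.1784016.
r = (1.1784016 − 1)/2 = 0.089201 → 8.92%.

8.92%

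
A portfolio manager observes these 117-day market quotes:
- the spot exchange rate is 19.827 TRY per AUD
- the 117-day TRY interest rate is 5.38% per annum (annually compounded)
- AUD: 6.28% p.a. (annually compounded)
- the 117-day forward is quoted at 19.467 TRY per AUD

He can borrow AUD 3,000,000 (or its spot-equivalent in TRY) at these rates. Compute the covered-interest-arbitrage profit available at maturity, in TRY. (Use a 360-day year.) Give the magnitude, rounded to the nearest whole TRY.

T = 117/360 years.
Invest the AUD and cover forward: 3,000,000 × 1.0199919691 × 19.467 = TRY 59,568,550.99.
Convert at spot and invest in TRY: 3,000,000 × 19.827 × 1.0171767227 = TRY 60,502,688.64.
The quoted forward undervalues AUD, so borrow AUD, convert to TRY at spot, deposit the TRY at 5.38%, and buy AUD forward at 19.467 to cover the loan.
The gap between the two covered legs is TRY 934,138.

TRY 934,138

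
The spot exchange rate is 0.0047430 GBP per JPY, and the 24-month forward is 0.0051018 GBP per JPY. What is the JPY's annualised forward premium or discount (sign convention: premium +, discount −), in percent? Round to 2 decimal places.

T = 2 years.
Period premium: (0.0051018 − 0.004743)/0.004743 = 0.0756483.
Per annum: 0.0756483 / 2 = 0.037824 = 3.78%.

+3.78%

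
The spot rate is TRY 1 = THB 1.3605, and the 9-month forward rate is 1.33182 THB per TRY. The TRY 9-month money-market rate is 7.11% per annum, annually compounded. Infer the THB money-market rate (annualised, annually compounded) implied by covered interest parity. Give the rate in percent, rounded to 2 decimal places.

4.11%

T = 9/12 years.
F/S = 1.33182/1.3605 = 0.9789195 = (growth of THB) / (growth of TRY).
The TRY side grows by (1 + 0.0711)^(9/12) = 1.0528646.
Hence g_THB = 1.0306697.
r = 1.0306697^(12/9) − 1 = 0.041101 → 4.11%.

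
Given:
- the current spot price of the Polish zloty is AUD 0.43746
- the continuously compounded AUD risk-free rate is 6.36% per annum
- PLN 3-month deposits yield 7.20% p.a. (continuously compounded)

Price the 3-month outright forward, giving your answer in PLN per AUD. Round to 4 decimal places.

T = 3/12 years.
Growth of 1 AUD over T: e^(0.0636×3/12) = 1.0160271.
Growth of 1 PLN over T: e^(0.0720×3/12) = 1.018163.
So F = 0.43746 × 1.0160271 / 1.018163 = 0.4365423 (AUD/PLN).
Invert for PLN per AUD: 1 / 0.4365423 = 2.2907.

2.2907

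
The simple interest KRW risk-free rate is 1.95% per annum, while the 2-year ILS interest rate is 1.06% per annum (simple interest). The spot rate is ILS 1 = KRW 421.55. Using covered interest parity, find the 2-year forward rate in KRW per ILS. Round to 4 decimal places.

428.8978

T = 2 years.
KRW growth factor: 1 + 0.0195×2 = 1.039000.
ILS growth factor: 1 + 0.0106×2 = 1.021200.
CIP: F = S · (grow KRW)/(grow ILS) = 421.55 × 1.039000/1.021200 = 428.897816 KRW per ILS.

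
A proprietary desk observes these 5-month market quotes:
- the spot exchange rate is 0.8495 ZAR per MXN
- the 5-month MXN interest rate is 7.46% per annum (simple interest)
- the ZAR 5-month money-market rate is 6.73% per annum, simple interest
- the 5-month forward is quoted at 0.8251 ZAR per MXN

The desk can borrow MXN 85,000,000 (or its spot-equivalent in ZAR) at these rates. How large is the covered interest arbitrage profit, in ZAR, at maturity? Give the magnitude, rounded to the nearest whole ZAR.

T = 5/12 years.
Invest the MXN and cover forward: 85,000,000 × 1.0310833333 × 0.8251 = ZAR 72,313,482.96.
Convert at spot and invest in ZAR: 85,000,000 × 0.8495 × 1.0280416667 = ZAR 74,232,318.65.
The quoted forward undervalues MXN, so borrow MXN, convert to ZAR at spot, deposit the ZAR at 6.73%, and buy MXN forward at 0.8251 to cover the loan.
Profit = 74,232,318.65 − 72,313,482.96 = ZAR 1,918,836.

ZAR 1,918,836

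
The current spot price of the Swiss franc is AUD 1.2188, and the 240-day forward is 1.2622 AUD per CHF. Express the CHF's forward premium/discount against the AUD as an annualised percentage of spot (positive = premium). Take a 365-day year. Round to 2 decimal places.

+5.42%

T = 240/365 years.
Period premium: (1.2622 − 1.2188)/1.2188 = 0.0356088.
×(1/T) gives 5.42% p.a.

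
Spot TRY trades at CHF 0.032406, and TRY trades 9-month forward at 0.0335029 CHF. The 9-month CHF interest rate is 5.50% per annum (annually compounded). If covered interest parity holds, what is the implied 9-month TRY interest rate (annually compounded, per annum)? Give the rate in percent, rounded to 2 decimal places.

T = 9/12 years.
F/S = 0.0335029/0.032406 = 1.0338487 = (growth of CHF) / (growth of TRY).
The CHF side grows by (1 + 0.0550)^(9/12) = 1.0409727.
That pins the TRY growth at 1.0068908.
Annualise: 1.0068908^(12/9) − 1 = 0.009198 = 0.92%.

0.92%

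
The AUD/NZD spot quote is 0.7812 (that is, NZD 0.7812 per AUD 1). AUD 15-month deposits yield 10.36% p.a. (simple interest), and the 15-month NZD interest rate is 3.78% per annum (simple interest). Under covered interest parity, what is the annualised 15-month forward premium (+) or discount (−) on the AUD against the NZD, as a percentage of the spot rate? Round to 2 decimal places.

T = 15/12 years.
CIP forward (NZD per AUD) = 0.7812 × 1.047250/1.129500 = 0.7243131.
(F − S)/S ÷ T = (0.7243131 − 0.7812)/0.7812/(15/12) = -0.058256 → -5.83%.

-5.83%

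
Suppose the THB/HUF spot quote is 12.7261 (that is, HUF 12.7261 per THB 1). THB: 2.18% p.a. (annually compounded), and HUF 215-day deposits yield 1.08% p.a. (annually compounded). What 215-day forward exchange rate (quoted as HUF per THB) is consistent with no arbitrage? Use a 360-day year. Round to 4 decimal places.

T = 215/360 years.
HUF accumulates by (1 + 0.0108)^(215/360) = 1.00643604.
Growth of 1 THB over T: (1 + 0.0218)^(215/360) = 1.01296286.
CIP: F = S · (grow HUF)/(grow THB) = 12.7261 × 1.00643604/1.01296286 = 12.644102 HUF per THB.

12.6441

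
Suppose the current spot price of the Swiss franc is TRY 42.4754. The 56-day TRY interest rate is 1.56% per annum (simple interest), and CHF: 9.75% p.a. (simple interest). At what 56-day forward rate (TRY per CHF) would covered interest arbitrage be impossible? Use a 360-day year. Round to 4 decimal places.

41.9423

T = 56/360 years.
TRY growth factor: 1 + 0.0156×56/360 = 1.00242667.
CHF accumulates by 1 + 0.0975×56/360 = 1.01516667.
CIP: F = S · (grow TRY)/(grow CHF) = 42.4754 × 1.00242667/1.01516667 = 41.942348 TRY per CHF.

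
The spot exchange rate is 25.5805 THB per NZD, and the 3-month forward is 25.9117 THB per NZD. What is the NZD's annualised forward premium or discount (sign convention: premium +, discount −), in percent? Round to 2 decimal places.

+5.18%

T = 3/12 years.
Period premium: (25.9117 − 25.5805)/25.5805 = 0.0129474.
×(1/T) gives 5.18% p.a.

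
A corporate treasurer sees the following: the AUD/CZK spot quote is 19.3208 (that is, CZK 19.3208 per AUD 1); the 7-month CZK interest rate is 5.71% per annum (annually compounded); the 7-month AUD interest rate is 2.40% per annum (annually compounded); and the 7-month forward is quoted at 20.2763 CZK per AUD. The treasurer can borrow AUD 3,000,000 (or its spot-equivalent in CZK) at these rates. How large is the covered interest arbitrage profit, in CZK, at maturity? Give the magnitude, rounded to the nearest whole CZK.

CZK 1,805,631

T = 7/12 years.
Route A — deposit AUD, sell forward: 3,000,000 × 1.013930782 × 20.2763 = CZK 61,676,294.15.
Route B — convert at spot, deposit CZK: 3,000,000 × 19.3208 × 1.0329224321 = CZK 59,870,663.18.
The quoted forward overvalues AUD, so borrow CZK, buy AUD at spot, deposit the AUD at 2.40%, and sell the proceeds forward at 20.2763.
The gap between the two covered legs is CZK 1,805,631.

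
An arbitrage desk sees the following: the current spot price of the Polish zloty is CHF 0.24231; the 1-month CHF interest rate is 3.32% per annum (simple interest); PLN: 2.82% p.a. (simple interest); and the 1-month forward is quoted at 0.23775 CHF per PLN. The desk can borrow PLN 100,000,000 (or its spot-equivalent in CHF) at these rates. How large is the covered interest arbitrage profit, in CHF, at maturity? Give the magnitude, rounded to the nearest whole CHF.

T = 1/12 years.
Invest the PLN and cover forward: 100,000,000 × 1.002350 × 0.23775 = CHF 23,830,871.25.
Convert at spot and invest in CHF: 100,000,000 × 0.24231 × 1.0027666667 = CHF 24,298,039.10.
The quoted forward undervalues PLN, so borrow PLN, convert to CHF at spot, deposit the CHF at 3.32%, and buy PLN forward at 0.23775 to cover the loan.
The gap between the two covered legs is CHF 467,168.

CHF 467,168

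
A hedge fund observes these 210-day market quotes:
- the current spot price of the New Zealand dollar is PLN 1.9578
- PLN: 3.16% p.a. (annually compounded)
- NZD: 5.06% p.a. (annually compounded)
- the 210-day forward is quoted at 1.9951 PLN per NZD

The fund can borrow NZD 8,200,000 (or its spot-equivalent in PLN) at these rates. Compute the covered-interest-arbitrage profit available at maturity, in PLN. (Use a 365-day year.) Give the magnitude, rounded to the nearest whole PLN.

T = 210/365 years.
Keep in NZD, deliver into the forward: 8,200,000·1.0288068437·1.9951 = PLN 16,831,094.78.
Swap to PLN now, deposit: 8,200,000·1.9578·1.0180606323 = PLN 16,343,904.67.
The quoted forward overvalues NZD, so borrow PLN, buy NZD at spot, deposit the NZD at 5.06%, and sell the proceeds forward at 1.9951.
Profit = 16,831,094.78 − 16,343,904.67 = PLN 487,190.

PLN 487,190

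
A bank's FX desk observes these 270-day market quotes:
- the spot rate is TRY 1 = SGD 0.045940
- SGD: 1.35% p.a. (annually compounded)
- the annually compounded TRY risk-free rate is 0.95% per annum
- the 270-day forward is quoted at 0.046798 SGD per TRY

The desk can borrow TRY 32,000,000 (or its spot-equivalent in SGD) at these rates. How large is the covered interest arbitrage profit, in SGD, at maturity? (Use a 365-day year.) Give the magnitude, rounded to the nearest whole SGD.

T = 270/365 years.
Route A — deposit TRY, sell forward: 32,000,000 × 1.007018744 × 0.046798 = SGD 1,508,046.82.
Route B — convert at spot, deposit SGD: 32,000,000 × 0.045940 × 1.009968856 = SGD 1,484,735.02.
The quoted forward overvalues TRY, so borrow SGD, buy TRY at spot, deposit the TRY at 0.95%, and sell the proceeds forward at 0.046798.
Arbitrage profit = |1,508,046.82 − 1,484,735.02| = SGD 23,312.

SGD 23,312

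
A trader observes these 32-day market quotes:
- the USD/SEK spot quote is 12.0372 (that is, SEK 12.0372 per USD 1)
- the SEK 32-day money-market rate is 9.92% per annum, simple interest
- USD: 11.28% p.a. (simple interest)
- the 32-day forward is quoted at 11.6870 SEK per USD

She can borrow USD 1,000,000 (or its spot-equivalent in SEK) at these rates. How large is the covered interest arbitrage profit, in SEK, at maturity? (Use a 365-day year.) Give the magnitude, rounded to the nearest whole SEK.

SEK 339,311

T = 32/365 years.
Route A — deposit USD, sell forward: 1,000,000 × 1.0098893151 × 11.6870 = SEK 11,802,576.43.
Route B — convert at spot, deposit SEK: 1,000,000 × 12.0372 × 1.0086969863 = SEK 12,141,887.36.
The quoted forward undervalues USD, so borrow USD, convert to SEK at spot, deposit the SEK at 9.92%, and buy USD forward at 11.6870 to cover the loan.
Profit = 12,141,887.36 − 11,802,576.43 = SEK 339,311.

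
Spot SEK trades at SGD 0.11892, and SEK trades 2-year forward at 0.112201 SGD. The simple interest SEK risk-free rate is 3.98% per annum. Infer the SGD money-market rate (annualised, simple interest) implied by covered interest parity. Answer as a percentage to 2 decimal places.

0.93%

T = 2 years.
CIP gives F = S · g_SGD/g_SEK, so g_SGD/g_SEK = 0.112201/0.11892 = 0.9434998.
SEK growth factor: 1 + 0.0398×2 = 1.079600.
That pins the SGD growth at 1.0186024.
(1.0186024 − 1)/T = 0.009301, i.e. 0.93%.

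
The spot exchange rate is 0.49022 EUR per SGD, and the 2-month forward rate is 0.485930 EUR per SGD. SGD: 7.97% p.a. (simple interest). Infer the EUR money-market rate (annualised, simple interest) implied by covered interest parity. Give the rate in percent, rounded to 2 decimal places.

T = 2/12 years.
F/S = 0.48593/0.49022 = 0.9912488 = (growth of EUR) / (growth of SGD).
The SGD side grows by 1 + 0.0797×2/12 = 1.0132833.
That pins the EUR growth at 1.0044159.
(1.0044159 − 1)/T = 0.026495, i.e. 2.65%.

2.65%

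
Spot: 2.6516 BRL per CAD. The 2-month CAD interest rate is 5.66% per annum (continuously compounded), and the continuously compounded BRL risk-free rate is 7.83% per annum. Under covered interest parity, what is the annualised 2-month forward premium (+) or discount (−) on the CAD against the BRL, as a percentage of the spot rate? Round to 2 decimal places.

+2.17%

T = 2/12 years.
CIP forward (BRL per CAD) = 2.6516 × 1.0131355/1.009478 = 2.6612072.
Annualised premium = (F − S)/S × (1/T) = (2.6612072 − 2.6516)/2.6516 ÷ (2/12) = 2.17%.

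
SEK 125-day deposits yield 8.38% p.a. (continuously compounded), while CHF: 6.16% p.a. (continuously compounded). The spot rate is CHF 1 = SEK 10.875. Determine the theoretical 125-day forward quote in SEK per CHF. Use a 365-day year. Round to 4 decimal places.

T = 125/365 years.
SEK growth factor: e^(0.0838×125/365) = 1.0291144.
CHF accumulates by e^(0.0616×125/365) = 1.02131998.
So F = 10.875 × 1.0291144 / 1.02131998 = 10.957995 (SEK/CHF).

10.9580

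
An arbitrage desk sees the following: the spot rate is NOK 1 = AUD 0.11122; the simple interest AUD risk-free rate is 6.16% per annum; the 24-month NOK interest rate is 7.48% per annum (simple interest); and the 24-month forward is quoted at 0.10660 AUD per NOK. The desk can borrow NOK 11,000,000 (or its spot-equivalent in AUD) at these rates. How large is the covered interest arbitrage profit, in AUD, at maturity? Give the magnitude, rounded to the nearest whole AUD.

T = 2 years.
Keep in NOK, deliver into the forward: 11,000,000·1.149600·0.10660 = AUD 1,348,020.96.
Swap to AUD now, deposit: 11,000,000·0.11122·1.123200 = AUD 1,374,145.34.
The quoted forward undervalues NOK, so borrow NOK, convert to AUD at spot, deposit the AUD at 6.16%, and buy NOK forward at 0.10660 to cover the loan.
Profit = 1,374,145.34 − 1,348,020.96 = AUD 26,124.

AUD 26,124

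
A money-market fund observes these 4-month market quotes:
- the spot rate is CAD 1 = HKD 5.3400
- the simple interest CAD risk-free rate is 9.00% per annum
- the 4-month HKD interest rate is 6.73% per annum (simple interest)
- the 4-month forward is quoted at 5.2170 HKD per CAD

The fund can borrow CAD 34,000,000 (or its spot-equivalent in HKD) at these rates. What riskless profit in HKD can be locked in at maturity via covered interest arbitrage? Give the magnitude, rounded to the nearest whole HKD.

T = 4/12 years.
Route A — deposit CAD, sell forward: 34,000,000 × 1.030000 × 5.2170 = HKD 182,699,340.00.
Route B — convert at spot, deposit HKD: 34,000,000 × 5.3400 × 1.02243333333 = HKD 185,632,996.00.
The quoted forward undervalues CAD, so borrow CAD, convert to HKD at spot, deposit the HKD at 6.73%, and buy CAD forward at 5.2170 to cover the loan.
Profit = 185,632,996.00 − 182,699,340.00 = HKD 2,933,656.

HKD 2,933,656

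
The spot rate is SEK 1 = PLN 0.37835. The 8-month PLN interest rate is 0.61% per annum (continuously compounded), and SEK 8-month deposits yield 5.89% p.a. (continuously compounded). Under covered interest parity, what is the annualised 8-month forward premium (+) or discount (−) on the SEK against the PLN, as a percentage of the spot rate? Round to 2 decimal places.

T = 8/12 years.
CIP forward (PLN per SEK) = 0.37835 × 1.0040749/1.0400478 = 0.36526373.
Annualised premium = (F − S)/S × (1/T) = (0.36526373 − 0.37835)/0.37835 ÷ (8/12) = -5.19%.

-5.19%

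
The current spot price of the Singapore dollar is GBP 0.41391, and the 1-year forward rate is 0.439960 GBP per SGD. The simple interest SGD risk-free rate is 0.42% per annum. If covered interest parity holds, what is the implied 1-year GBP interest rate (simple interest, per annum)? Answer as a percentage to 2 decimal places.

T = 1 year.
CIP gives F = S · g_GBP/g_SGD, so g_GBP/g_SGD = 0.43996/0.41391 = 1.0629364.
The SGD side grows by 1 + 0.0042×1 = 1.004200.
Hence g_GBP = 1.0674007.
(1.0674007 − 1)/T = 0.067401, i.e. 6.74%.

6.74%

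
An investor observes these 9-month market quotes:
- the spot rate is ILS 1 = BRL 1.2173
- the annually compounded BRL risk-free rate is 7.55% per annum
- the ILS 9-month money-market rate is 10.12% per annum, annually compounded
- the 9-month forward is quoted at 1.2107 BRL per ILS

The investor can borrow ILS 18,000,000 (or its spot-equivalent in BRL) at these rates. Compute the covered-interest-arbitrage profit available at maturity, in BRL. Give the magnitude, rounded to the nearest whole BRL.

BRL 285,793

T = 9/12 years.
Invest the ILS and cover forward: 18,000,000 × 1.0749781875 × 1.2107 = BRL 23,426,569.65.
Convert at spot and invest in BRL: 18,000,000 × 1.2173 × 1.0561067322 = BRL 23,140,777.05.
The quoted forward overvalues ILS, so borrow BRL, buy ILS at spot, deposit the ILS at 10.12%, and sell the proceeds forward at 1.2107.
The gap between the two covered legs is BRL 285,793.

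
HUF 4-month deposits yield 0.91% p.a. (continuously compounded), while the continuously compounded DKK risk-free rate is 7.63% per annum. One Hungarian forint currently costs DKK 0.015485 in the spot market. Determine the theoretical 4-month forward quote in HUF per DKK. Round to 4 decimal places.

T = 4/12 years.
DKK growth factor: e^(0.0763×4/12) = 1.02575952.
Growth of 1 HUF over T: e^(0.0091×4/12) = 1.00303794.
Forward (DKK per HUF) = 0.015485 × 1.02575952 / 1.00303794 = 0.015835778.
Invert for HUF per DKK: 1 / 0.015835778 = 63.1481.

63.1481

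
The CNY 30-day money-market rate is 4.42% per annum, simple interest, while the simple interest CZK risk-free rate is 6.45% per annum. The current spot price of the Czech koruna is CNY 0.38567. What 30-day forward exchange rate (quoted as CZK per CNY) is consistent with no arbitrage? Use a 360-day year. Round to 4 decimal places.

2.5973

T = 30/360 years.
CNY growth factor: 1 + 0.0442×30/360 = 1.0036833.
CZK accumulates by 1 + 0.0645×30/360 = 1.005375.
So F = 0.38567 × 1.0036833 / 1.005375 = 0.3850211 (CNY/CZK).
Quoted the other way: 1/0.3850211 = 2.5973 CZK per CNY.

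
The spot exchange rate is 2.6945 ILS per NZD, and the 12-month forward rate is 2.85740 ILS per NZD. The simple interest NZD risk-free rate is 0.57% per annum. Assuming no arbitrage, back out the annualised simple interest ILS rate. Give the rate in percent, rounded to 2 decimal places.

6.65%

T = 1 year.
By CIP, F/S equals the ILS-to-NZD growth ratio: 2.8574/2.6945 = 1.0604565.
The NZD side grows by 1 + 0.0057×1 = 1.005700.
That pins the ILS growth at 1.0665011.
(1.0665011 − 1)/T = 0.066501, i.e. 6.65%.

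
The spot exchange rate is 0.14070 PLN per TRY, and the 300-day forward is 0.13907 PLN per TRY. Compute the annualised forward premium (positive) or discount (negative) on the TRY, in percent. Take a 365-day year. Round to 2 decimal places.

-1.41%

T = 300/365 years.
TRY trades forward at -1.15849% vs spot over the period.
×(1/T) gives -1.41% p.a.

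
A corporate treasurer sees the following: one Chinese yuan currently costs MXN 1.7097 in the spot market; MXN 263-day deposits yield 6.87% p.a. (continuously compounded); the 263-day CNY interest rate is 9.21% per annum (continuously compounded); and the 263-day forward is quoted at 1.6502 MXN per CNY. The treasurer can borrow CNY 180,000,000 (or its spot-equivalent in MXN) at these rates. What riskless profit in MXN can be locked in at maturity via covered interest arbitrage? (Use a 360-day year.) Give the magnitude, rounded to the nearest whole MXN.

MXN 5,876,159

T = 263/360 years.
Invest the CNY and cover forward: 180,000,000 × 1.06959937948 × 1.6502 = MXN 317,709,521.28.
Convert at spot and invest in MXN: 180,000,000 × 1.7097 × 1.05146998064 = MXN 323,585,680.66.
The quoted forward undervalues CNY, so borrow CNY, convert to MXN at spot, deposit the MXN at 6.87%, and buy CNY forward at 1.6502 to cover the loan.
The gap between the two covered legs is MXN 5,876,159.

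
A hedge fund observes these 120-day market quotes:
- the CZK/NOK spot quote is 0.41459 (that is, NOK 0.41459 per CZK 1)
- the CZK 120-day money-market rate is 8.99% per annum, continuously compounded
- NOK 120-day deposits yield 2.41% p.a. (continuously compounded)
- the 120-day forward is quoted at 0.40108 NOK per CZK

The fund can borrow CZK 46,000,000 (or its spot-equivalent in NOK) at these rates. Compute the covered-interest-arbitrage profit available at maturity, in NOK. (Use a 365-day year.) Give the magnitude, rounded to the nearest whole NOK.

T = 120/365 years.
Invest the CZK and cover forward: 46,000,000 × 1.029997283 × 0.40108 = NOK 19,003,120.27.
Convert at spot and invest in NOK: 46,000,000 × 0.41459 × 1.00795476 = NOK 19,222,846.34.
The quoted forward undervalues CZK, so borrow CZK, convert to NOK at spot, deposit the NOK at 2.41%, and buy CZK forward at 0.40108 to cover the loan.
Profit = 19,222,846.34 − 19,003,120.27 = NOK 219,726.

NOK 219,726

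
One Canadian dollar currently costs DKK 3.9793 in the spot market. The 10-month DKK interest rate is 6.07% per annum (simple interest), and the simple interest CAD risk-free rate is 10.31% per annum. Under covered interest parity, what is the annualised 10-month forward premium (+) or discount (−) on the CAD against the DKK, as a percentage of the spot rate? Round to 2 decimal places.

-3.90%

T = 10/12 years.
F = S · g_DKK/g_CAD = 3.9793 × 1.0505833/1.0859167 = 3.8498221.
(F − S)/S ÷ T = (3.8498221 − 3.9793)/3.9793/(10/12) = -0.039045 → -3.90%.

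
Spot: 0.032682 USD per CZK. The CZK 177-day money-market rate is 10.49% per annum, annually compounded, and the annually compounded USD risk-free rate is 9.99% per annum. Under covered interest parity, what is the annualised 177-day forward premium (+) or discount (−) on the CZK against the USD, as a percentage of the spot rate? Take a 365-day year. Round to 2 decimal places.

-0.45%

T = 177/365 years.
F = S · g_USD/g_CZK = 0.032682 × 1.0472575/1.0495634 = 0.032610197.
(F − S)/S ÷ T = (0.032610197 − 0.032682)/0.032682/(177/365) = -0.004531 → -0.45%.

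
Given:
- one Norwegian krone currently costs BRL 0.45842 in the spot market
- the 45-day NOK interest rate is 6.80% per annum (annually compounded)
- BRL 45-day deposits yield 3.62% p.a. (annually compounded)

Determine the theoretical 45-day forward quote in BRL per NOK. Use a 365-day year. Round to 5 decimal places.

0.45671

T = 45/365 years.
Growth of 1 BRL over T: (1 + 0.0362)^(45/365) = 1.0043938.
NOK accumulates by (1 + 0.0680)^(45/365) = 1.0081438.
CIP: F = S · (grow BRL)/(grow NOK) = 0.45842 × 1.0043938/1.0081438 = 0.4567148 BRL per NOK.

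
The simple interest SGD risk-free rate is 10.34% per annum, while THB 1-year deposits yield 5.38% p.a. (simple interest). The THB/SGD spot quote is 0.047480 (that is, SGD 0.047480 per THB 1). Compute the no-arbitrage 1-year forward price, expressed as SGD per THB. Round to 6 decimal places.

T = 1 year.
Growth of 1 SGD over T: 1 + 0.1034×1 = 1.103400.
THB growth factor: 1 + 0.0538×1 = 1.053800.
So F = 0.04748 × 1.103400 / 1.053800 = 0.04971478 (SGD/THB).

0.049715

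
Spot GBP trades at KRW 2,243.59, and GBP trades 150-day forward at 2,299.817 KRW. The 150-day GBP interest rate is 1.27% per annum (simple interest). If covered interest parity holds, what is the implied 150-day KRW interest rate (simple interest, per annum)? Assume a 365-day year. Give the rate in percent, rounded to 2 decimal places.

7.40%

T = 150/365 years.
By CIP, F/S equals the KRW-to-GBP growth ratio: 2299.817/2243.59 = 1.0250612.
The GBP side grows by 1 + 0.0127×150/365 = 1.0052192.
That pins the KRW growth at 1.0304112.
r = (1.0304112 − 1)/(150/365) = 0.074001 → 7.40%.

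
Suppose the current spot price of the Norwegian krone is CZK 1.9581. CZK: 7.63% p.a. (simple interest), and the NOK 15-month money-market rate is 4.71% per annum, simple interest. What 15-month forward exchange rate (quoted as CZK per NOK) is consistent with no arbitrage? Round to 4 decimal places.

T = 15/12 years.
Growth of 1 CZK over T: 1 + 0.0763×15/12 = 1.095375.
NOK growth factor: 1 + 0.0471×15/12 = 1.058875.
So F = 1.9581 × 1.095375 / 1.058875 = 2.025597 (CZK/NOK).

2.0256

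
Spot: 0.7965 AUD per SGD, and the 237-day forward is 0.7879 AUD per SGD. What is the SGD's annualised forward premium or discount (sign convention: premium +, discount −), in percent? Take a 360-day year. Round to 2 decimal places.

T = 237/360 years.
(F − S)/S = (0.7879 − 0.7965)/0.7965 = -0.0107972.
Per annum: -0.0107972 / (237/360) = -0.016401 = -1.64%.

-1.64%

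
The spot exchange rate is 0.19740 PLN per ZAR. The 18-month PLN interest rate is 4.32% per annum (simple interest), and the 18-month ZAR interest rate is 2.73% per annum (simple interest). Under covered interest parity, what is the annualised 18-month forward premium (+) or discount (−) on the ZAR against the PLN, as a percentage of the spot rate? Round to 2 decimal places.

+1.53%

T = 18/12 years.
F = S · g_PLN/g_ZAR = 0.1974 × 1.064800/1.040950 = 0.20192278.
(F − S)/S ÷ T = (0.20192278 − 0.1974)/0.1974/(18/12) = 0.015275 → 1.53%.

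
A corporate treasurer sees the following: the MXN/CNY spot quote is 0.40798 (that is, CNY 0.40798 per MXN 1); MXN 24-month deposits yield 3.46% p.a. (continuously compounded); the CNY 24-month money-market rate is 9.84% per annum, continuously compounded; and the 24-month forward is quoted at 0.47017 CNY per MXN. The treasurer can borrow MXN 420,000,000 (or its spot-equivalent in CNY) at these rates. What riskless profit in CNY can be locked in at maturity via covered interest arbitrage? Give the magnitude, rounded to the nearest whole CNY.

T = 2 years.
Invest the MXN and cover forward: 420,000,000 × 1.07165051782 × 0.47017 = CNY 211,620,328.06.
Convert at spot and invest in CNY: 420,000,000 × 0.40798 × 1.21750051625 = CNY 208,620,661.46.
The quoted forward overvalues MXN, so borrow CNY, buy MXN at spot, deposit the MXN at 3.46%, and sell the proceeds forward at 0.47017.
Arbitrage profit = |211,620,328.06 − 208,620,661.46| = CNY 2,999,667.

CNY 2,999,667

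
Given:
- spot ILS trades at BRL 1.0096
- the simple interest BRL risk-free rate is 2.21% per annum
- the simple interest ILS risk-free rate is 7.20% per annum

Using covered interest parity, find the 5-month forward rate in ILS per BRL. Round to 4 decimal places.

1.0109

T = 5/12 years.
BRL accumulates by 1 + 0.0221×5/12 = 1.0092083.
ILS accumulates by 1 + 0.0720×5/12 = 1.030000.
Forward (BRL per ILS) = 1.0096 × 1.0092083 / 1.030000 = 0.9892201.
Invert for ILS per BRL: 1 / 0.9892201 = 1.0109.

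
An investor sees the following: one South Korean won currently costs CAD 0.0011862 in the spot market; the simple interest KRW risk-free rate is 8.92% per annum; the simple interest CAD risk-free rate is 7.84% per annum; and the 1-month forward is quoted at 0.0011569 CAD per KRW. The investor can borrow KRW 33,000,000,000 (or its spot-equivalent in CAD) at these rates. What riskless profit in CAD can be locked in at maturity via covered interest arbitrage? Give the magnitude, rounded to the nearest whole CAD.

CAD 938,857

T = 1/12 years.
Invest the KRW and cover forward: 33,000,000,000 × 1.0074333333 × 0.0011569 = CAD 38,461,487.57.
Convert at spot and invest in CAD: 33,000,000,000 × 0.0011862 × 1.0065333333 = CAD 39,400,344.72.
The quoted forward undervalues KRW, so borrow KRW, convert to CAD at spot, deposit the CAD at 7.84%, and buy KRW forward at 0.0011569 to cover the loan.
Arbitrage profit = |38,461,487.57 − 39,400,344.72| = CAD 938,857.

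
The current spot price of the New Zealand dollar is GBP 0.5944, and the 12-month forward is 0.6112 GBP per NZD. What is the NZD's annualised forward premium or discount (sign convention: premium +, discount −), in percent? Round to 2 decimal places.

+2.83%

T = 1 year.
NZD trades forward at +2.82638% vs spot over the period.
×(1/T) gives 2.83% p.a.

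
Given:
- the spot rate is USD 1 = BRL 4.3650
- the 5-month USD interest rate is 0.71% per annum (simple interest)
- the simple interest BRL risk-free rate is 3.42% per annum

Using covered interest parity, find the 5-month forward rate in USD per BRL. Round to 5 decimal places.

T = 5/12 years.
BRL growth factor: 1 + 0.0342×5/12 = 1.014250.
USD growth factor: 1 + 0.0071×5/12 = 1.0029583.
So F = 4.365 × 1.014250 / 1.0029583 = 4.414143 (BRL/USD).
Quoted the other way: 1/4.414143 = 0.22654 USD per BRL.

0.22654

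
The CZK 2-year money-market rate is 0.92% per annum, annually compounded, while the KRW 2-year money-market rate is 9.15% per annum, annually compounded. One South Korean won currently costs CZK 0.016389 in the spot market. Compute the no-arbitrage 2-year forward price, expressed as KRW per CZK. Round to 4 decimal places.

T = 2 years.
CZK accumulates by (1 + 0.0092)^2 = 1.01848464.
KRW accumulates by (1 + 0.0915)^2 = 1.19137225.
So F = 0.016389 × 1.01848464 / 1.19137225 = 0.014010688 (CZK/KRW).
Invert for KRW per CZK: 1 / 0.014010688 = 71.3741.

71.3741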